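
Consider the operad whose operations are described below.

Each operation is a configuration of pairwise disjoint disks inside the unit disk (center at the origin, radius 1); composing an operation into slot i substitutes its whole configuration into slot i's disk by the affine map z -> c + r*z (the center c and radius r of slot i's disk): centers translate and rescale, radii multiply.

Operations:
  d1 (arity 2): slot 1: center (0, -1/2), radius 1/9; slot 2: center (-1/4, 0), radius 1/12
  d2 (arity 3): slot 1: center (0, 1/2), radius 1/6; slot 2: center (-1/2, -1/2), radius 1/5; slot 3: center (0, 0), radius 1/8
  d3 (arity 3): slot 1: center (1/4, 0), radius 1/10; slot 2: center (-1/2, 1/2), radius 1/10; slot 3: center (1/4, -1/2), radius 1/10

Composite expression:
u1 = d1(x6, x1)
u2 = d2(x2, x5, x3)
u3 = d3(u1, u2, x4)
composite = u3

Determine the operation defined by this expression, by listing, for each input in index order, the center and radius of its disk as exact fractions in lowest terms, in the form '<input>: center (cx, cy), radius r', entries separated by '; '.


x1: center (9/40, 0), radius 1/120; x2: center (-1/2, 11/20), radius 1/60; x3: center (-1/2, 1/2), radius 1/80; x4: center (1/4, -1/2), radius 1/10; x5: center (-11/20, 9/20), radius 1/50; x6: center (1/4, -1/20), radius 1/90

Affine substitution under d3: radii multiply and x-centers shift.
input x6: composing its 2 substitution steps yields center (1/4, -1/20), radius 1/90
input x1: composing its 2 substitution steps yields center (9/40, 0), radius 1/120
input x2: composing its 2 substitution steps yields center (-1/2, 11/20), radius 1/60
input x5: composing its 2 substitution steps yields center (-11/20, 9/20), radius 1/50
input x3: composing its 2 substitution steps yields center (-1/2, 1/2), radius 1/80
input x4: composing its 1 substitution step yields center (1/4, -1/2), radius 1/10


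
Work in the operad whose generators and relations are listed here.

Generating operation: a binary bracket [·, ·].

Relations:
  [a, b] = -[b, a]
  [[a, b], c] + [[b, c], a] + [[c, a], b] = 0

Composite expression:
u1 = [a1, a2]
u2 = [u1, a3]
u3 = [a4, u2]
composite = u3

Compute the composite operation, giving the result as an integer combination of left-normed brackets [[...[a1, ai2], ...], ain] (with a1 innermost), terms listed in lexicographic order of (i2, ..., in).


-[[[a1, a2], a3], a4]

Expand each bracket as ab - ba; the a1-initial words give the coefficients.
Composite bracket: [a4, [[a1, a2], a3]]
Each bracket splits as ab - ba, giving 8 signed words (2^3 = 8).
Only words starting with a1 matter:
  a1a2a3a4 appears with sign -1, giving the term -[[[a1, a2], a3], a4]


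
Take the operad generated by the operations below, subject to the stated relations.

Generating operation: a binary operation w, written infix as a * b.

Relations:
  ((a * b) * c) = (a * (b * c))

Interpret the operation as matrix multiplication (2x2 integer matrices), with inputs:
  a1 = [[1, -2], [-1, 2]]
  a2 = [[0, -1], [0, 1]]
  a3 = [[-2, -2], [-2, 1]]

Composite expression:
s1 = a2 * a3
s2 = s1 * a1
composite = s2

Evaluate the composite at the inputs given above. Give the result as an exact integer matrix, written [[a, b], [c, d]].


(a2 * a3) = [[2, -1], [-2, 1]]
((a2 * a3) * a1) = [[3, -6], [-3, 6]]

[[3, -6], [-3, 6]]


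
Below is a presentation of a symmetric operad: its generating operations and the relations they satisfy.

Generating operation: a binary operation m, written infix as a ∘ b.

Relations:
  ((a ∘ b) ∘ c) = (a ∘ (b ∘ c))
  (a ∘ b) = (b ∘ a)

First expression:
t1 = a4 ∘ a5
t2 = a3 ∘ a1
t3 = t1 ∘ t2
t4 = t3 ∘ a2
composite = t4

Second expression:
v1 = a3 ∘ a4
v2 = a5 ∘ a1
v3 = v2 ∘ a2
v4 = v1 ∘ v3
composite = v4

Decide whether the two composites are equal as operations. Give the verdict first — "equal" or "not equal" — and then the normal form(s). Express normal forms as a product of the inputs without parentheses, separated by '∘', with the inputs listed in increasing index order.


equal: each reduces to a1 ∘ a2 ∘ a3 ∘ a4 ∘ a5

The first expression reduces to a1 ∘ a2 ∘ a3 ∘ a4 ∘ a5
The second expression reduces to a1 ∘ a2 ∘ a3 ∘ a4 ∘ a5
The normal forms match — equal.


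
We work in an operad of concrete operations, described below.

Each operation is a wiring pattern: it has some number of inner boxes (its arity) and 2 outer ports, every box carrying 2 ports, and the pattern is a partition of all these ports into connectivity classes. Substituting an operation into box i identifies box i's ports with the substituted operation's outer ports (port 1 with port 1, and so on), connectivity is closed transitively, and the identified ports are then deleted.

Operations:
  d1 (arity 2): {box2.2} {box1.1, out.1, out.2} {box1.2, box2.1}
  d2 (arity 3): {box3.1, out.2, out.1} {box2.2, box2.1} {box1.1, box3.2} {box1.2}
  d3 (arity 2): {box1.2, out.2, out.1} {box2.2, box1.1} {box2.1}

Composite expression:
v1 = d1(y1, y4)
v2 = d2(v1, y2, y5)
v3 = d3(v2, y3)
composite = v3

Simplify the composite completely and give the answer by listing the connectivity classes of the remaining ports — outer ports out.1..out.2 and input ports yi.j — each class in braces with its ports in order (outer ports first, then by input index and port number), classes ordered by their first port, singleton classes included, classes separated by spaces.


{out.1, out.2, y3.2, y5.1} {y1.1, y5.2} {y1.2, y4.1} {y2.1, y2.2} {y3.1} {y4.2}

Substituting into d3 glues patterns; closure does the rest.
the subtree at d1 composes to {out.1, out.2, y1.1} {y1.2, y4.1} {y4.2} on (y1, y4); out.j = own outer ports
the subtree at d2 composes to {out.1, out.2, y5.1} {y1.1, y5.2} {y1.2, y4.1} {y2.1, y2.2} {y4.2} on (y1, y4, y2, y5); out.j = own outer ports
the subtree at d3 composes to {out.1, out.2, y3.2, y5.1} {y1.1, y5.2} {y1.2, y4.1} {y2.1, y2.2} {y3.1} {y4.2} on (y1, y4, y2, y5, y3); out.j = own outer ports


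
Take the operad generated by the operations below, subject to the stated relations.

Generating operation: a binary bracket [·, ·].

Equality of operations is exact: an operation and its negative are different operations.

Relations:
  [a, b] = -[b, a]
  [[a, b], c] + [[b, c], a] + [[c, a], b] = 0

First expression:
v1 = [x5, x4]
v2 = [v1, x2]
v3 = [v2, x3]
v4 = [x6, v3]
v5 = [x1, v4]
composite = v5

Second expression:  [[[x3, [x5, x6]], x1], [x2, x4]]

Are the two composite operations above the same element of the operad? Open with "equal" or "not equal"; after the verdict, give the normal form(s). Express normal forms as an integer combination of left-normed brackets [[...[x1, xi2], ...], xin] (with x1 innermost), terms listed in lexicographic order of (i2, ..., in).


not equal; first: -[[[[[x1, x2], x4], x5], x3], x6] + [[[[[x1, x2], x5], x4], x3], x6] + [[[[[x1, x3], x2], x4], x5], x6] - [[[[[x1, x3], x2], x5], x4], x6] - [[[[[x1, x3], x4], x5], x2], x6] + [[[[[x1, x3], x5], x4], x2], x6] + [[[[[x1, x4], x5], x2], x3], x6] - [[[[[x1, x5], x4], x2], x3], x6] + [[[[[x1, x6], x2], x4], x5], x3] - [[[[[x1, x6], x2], x5], x4], x3] - [[[[[x1, x6], x3], x2], x4], x5] + [[[[[x1, x6], x3], x2], x5], x4] + [[[[[x1, x6], x3], x4], x5], x2] - [[[[[x1, x6], x3], x5], x4], x2] - [[[[[x1, x6], x4], x5], x2], x3] + [[[[[x1, x6], x5], x4], x2], x3]; second: -[[[[[x1, x3], x5], x6], x2], x4] + [[[[[x1, x3], x5], x6], x4], x2] + [[[[[x1, x3], x6], x5], x2], x4] - [[[[[x1, x3], x6], x5], x4], x2] + [[[[[x1, x5], x6], x3], x2], x4] - [[[[[x1, x5], x6], x3], x4], x2] - [[[[[x1, x6], x5], x3], x2], x4] + [[[[[x1, x6], x5], x3], x4], x2]

The first expression reduces to -[[[[[x1, x2], x4], x5], x3], x6] + [[[[[x1, x2], x5], x4], x3], x6] + [[[[[x1, x3], x2], x4], x5], x6] - [[[[[x1, x3], x2], x5], x4], x6] - [[[[[x1, x3], x4], x5], x2], x6] + [[[[[x1, x3], x5], x4], x2], x6] + [[[[[x1, x4], x5], x2], x3], x6] - [[[[[x1, x5], x4], x2], x3], x6] + [[[[[x1, x6], x2], x4], x5], x3] - [[[[[x1, x6], x2], x5], x4], x3] - [[[[[x1, x6], x3], x2], x4], x5] + [[[[[x1, x6], x3], x2], x5], x4] + [[[[[x1, x6], x3], x4], x5], x2] - [[[[[x1, x6], x3], x5], x4], x2] - [[[[[x1, x6], x4], x5], x2], x3] + [[[[[x1, x6], x5], x4], x2], x3]
The second expression reduces to -[[[[[x1, x3], x5], x6], x2], x4] + [[[[[x1, x3], x5], x6], x4], x2] + [[[[[x1, x3], x6], x5], x2], x4] - [[[[[x1, x3], x6], x5], x4], x2] + [[[[[x1, x5], x6], x3], x2], x4] - [[[[[x1, x5], x6], x3], x4], x2] - [[[[[x1, x6], x5], x3], x2], x4] + [[[[[x1, x6], x5], x3], x4], x2]
The normal forms differ: not equal.


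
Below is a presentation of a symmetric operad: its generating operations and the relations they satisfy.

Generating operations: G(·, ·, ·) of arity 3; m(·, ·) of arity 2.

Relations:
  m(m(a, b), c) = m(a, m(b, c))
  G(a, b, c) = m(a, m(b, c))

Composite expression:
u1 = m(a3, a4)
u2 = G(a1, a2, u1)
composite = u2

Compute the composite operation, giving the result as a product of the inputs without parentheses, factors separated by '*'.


a1 * a2 * a3 * a4


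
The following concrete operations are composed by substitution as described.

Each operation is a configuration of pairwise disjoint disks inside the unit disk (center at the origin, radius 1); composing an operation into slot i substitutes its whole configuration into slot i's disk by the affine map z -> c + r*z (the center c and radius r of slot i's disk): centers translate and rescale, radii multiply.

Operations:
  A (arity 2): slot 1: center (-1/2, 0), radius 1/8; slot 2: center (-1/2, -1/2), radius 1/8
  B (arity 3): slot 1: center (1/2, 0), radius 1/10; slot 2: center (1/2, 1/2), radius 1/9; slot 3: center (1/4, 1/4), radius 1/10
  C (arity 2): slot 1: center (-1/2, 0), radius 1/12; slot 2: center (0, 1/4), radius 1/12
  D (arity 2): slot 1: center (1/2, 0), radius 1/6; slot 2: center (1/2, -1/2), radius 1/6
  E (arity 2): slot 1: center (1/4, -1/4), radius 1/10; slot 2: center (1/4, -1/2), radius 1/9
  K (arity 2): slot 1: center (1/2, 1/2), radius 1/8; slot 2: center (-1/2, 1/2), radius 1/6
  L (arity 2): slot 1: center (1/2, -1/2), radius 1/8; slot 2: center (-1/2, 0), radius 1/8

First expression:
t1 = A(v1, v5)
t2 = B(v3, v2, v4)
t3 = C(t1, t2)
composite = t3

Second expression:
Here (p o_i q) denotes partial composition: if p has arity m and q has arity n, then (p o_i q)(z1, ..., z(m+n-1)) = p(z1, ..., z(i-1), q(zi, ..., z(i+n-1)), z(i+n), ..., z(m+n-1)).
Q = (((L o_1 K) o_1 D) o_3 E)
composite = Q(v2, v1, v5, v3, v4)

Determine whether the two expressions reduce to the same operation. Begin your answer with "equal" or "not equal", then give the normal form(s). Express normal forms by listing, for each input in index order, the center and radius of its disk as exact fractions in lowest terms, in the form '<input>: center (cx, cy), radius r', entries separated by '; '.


not equal: they reduce to v1: center (-13/24, 0), radius 1/96; v2: center (1/24, 7/24), radius 1/108; v3: center (1/24, 1/4), radius 1/120; v4: center (1/48, 13/48), radius 1/120; v5: center (-13/24, -1/24), radius 1/96 and v1: center (73/128, -57/128), radius 1/384; v2: center (73/128, -7/16), radius 1/384; v3: center (85/192, -43/96), radius 1/432; v4: center (-1/2, 0), radius 1/8; v5: center (85/192, -85/192), radius 1/480

Normal form of the first expression: v1: center (-13/24, 0), radius 1/96; v2: center (1/24, 7/24), radius 1/108; v3: center (1/24, 1/4), radius 1/120; v4: center (1/48, 13/48), radius 1/120; v5: center (-13/24, -1/24), radius 1/96
Normal form of the second expression: v1: center (73/128, -57/128), radius 1/384; v2: center (73/128, -7/16), radius 1/384; v3: center (85/192, -43/96), radius 1/432; v4: center (-1/2, 0), radius 1/8; v5: center (85/192, -85/192), radius 1/480
Different reductions; not equal.


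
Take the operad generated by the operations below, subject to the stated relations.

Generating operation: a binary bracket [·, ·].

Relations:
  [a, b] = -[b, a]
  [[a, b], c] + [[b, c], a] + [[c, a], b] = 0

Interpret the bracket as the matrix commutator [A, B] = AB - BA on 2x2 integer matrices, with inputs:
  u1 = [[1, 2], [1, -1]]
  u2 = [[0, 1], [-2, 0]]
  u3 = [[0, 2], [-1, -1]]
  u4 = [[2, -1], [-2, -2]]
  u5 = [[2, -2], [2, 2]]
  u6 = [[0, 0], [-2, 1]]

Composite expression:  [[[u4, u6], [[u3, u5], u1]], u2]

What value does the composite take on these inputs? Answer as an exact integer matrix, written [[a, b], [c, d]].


[[-176, -224], [-448, 176]]

[u4, u6] = [[2, -1], [10, -2]]
[u3, u5] = [[2, -2], [-2, -2]]
[[u3, u5], u1] = [[2, 12], [-8, -2]]
[[u4, u6], [[u3, u5], u1]] = [[-112, 52], [72, 112]]
[[[u4, u6], [[u3, u5], u1]], u2] = [[-176, -224], [-448, 176]]


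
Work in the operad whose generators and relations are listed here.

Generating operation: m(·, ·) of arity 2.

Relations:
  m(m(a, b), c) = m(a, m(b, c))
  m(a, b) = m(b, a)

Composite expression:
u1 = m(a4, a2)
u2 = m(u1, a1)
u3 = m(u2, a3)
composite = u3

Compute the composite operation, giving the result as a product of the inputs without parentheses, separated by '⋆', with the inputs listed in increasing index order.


Key point: m commutes, so take the a-inputs in any fixed order.
m(a4, a2) unparenthesizes to a4 ⋆ a2
m(m(a4, a2), a1) unparenthesizes to a4 ⋆ a2 ⋆ a1
m(m(m(a4, a2), a1), a3) unparenthesizes to a4 ⋆ a2 ⋆ a1 ⋆ a3
sorting the factors by input index: a1 ⋆ a2 ⋆ a3 ⋆ a4

a1 ⋆ a2 ⋆ a3 ⋆ a4


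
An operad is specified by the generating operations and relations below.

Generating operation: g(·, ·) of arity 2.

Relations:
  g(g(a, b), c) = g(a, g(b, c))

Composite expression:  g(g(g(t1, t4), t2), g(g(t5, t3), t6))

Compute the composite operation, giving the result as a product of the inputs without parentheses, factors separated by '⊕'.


t1 ⊕ t4 ⊕ t2 ⊕ t5 ⊕ t3 ⊕ t6


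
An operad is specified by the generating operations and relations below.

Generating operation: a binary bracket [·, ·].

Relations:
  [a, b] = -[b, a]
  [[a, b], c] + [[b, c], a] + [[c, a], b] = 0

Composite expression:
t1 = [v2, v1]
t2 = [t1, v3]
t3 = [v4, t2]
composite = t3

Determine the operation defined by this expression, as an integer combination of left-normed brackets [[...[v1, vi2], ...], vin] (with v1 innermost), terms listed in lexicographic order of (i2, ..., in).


[[[v1, v2], v3], v4]

Left-normed coefficients sit on the v1-initial expansion words.
Composite bracket: [v4, [[v2, v1], v3]]
Expanding via [a, b] = ab - ba: 8 signed words (2^3 = 8).
Only words starting with v1 matter:
  v1v2v3v4 appears with sign +1, giving the term +[[[v1, v2], v3], v4]


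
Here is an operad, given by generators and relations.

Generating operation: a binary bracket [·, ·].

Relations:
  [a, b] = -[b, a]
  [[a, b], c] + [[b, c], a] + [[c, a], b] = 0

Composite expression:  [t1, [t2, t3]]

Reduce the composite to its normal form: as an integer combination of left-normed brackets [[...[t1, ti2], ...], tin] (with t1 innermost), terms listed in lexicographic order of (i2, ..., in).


[[t1, t2], t3] - [[t1, t3], t2]

Antisymmetry and Jacobi reduce to t1-anchored left-normed brackets.
Composite bracket: [t1, [t2, t3]]
Each bracket splits as ab - ba, giving 4 signed words (2^2 = 4).
The t1-initial words carry the normal form:
  word t1t2t3 has sign +1, contributing +[[t1, t2], t3]
  word t1t3t2 has sign -1, contributing -[[t1, t3], t2]


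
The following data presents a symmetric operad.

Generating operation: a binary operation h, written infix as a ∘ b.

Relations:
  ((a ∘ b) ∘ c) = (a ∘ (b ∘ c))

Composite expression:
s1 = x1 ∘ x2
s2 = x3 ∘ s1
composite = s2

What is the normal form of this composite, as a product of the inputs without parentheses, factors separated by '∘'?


x3 ∘ x1 ∘ x2

The h-tree's shape is irrelevant; the x-reading-order decides.
(x1 ∘ x2) flattens to x1 ∘ x2
(x3 ∘ (x1 ∘ x2)) flattens to x3 ∘ x1 ∘ x2


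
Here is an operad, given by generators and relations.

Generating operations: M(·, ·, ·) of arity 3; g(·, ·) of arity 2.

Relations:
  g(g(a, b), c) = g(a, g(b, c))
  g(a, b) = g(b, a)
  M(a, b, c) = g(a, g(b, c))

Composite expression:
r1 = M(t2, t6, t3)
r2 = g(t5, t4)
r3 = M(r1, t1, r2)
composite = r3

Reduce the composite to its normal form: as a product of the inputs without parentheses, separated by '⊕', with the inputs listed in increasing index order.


t1 ⊕ t2 ⊕ t3 ⊕ t4 ⊕ t5 ⊕ t6

Reordering under M is free, so list the t-inputs canonically.
M(t2, t6, t3) flattens to t2 ⊕ t6 ⊕ t3
g(t5, t4) flattens to t5 ⊕ t4
M(M(t2, t6, t3), t1, g(t5, t4)) flattens to t2 ⊕ t6 ⊕ t3 ⊕ t1 ⊕ t5 ⊕ t4
rearranged into index order: t1 ⊕ t2 ⊕ t3 ⊕ t4 ⊕ t5 ⊕ t6


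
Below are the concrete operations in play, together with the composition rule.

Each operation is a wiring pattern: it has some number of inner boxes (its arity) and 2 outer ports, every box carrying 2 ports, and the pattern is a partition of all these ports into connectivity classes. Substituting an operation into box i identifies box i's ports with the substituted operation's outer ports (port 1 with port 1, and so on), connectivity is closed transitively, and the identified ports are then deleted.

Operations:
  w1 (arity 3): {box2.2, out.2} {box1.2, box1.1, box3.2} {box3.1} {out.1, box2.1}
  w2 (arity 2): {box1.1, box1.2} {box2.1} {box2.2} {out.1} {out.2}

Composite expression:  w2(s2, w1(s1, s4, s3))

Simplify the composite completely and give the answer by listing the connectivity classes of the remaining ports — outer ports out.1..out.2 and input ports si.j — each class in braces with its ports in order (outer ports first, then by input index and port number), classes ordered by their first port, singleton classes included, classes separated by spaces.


{out.1} {out.2} {s1.1, s1.2, s3.2} {s2.1, s2.2} {s3.1} {s4.1} {s4.2}

Two ports join when wires chain via w2-identified ports.
after w1, the pattern on (s1, s4, s3) reads {out.1, s4.1} {out.2, s4.2} {s1.1, s1.2, s3.2} {s3.1} (out.j = its outer ports)
after w2, the pattern on (s2, s1, s4, s3) reads {out.1} {out.2} {s1.1, s1.2, s3.2} {s2.1, s2.2} {s3.1} {s4.1} {s4.2} (out.j = its outer ports)


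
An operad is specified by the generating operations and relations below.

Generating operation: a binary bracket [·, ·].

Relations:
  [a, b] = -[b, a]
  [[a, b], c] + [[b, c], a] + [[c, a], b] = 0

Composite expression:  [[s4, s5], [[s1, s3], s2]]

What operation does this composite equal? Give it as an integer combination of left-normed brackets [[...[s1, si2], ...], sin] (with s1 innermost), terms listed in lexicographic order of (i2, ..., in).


-[[[[s1, s3], s2], s4], s5] + [[[[s1, s3], s2], s5], s4]


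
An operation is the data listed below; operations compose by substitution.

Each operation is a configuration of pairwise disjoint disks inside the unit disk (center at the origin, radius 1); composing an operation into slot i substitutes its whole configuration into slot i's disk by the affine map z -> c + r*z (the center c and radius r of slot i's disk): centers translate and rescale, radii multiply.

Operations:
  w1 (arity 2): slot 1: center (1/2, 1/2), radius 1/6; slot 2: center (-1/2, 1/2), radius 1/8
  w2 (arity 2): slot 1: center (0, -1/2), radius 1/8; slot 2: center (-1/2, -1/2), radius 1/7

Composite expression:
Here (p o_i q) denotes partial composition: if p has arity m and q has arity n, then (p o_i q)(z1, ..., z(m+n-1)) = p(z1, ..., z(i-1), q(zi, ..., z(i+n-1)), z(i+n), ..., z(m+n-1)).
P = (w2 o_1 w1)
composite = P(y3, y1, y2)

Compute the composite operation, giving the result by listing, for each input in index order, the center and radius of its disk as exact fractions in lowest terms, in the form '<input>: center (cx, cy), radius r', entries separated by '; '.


y1: center (-1/16, -7/16), radius 1/64; y2: center (-1/2, -1/2), radius 1/7; y3: center (1/16, -7/16), radius 1/48

Only the slot chain above each y matters under w2; compose those maps.
tracing y3 down its 2-map path: center (1/16, -7/16), radius 1/48
tracing y1 down its 2-map path: center (-1/16, -7/16), radius 1/64
tracing y2 down its 1-map path: center (-1/2, -1/2), radius 1/7


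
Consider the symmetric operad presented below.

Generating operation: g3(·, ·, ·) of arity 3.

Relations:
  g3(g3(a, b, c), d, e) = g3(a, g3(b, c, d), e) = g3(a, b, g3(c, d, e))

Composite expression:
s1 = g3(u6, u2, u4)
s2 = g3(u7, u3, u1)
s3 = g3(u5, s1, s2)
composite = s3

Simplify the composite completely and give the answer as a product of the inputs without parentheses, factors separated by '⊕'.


u5 ⊕ u6 ⊕ u2 ⊕ u4 ⊕ u7 ⊕ u3 ⊕ u1

Associativity of g3 dissolves the nesting; only the u-input order survives.
g3(u6, u2, u4) collapses to u6 ⊕ u2 ⊕ u4
g3(u7, u3, u1) collapses to u7 ⊕ u3 ⊕ u1
g3(u5, g3(u6, u2, u4), g3(u7, u3, u1)) collapses to u5 ⊕ u6 ⊕ u2 ⊕ u4 ⊕ u7 ⊕ u3 ⊕ u1


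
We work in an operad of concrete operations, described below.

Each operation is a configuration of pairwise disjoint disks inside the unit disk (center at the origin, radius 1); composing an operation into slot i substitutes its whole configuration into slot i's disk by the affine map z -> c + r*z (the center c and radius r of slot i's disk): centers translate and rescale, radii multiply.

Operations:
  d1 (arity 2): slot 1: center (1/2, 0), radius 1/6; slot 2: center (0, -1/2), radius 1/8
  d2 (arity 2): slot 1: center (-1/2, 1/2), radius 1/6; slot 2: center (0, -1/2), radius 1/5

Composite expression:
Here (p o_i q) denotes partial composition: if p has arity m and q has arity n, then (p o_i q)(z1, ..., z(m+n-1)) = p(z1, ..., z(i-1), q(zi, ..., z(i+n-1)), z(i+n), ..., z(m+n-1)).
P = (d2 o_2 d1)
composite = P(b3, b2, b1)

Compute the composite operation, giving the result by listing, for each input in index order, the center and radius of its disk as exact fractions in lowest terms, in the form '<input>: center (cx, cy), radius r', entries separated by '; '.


b1: center (0, -3/5), radius 1/40; b2: center (1/10, -1/2), radius 1/30; b3: center (-1/2, 1/2), radius 1/6

Each b-disk chains the slot maps above it in d2; radii multiply.
b3 passes through 1 substitution, ending at center (-1/2, 1/2), radius 1/6
b2 passes through 2 substitutions, ending at center (1/10, -1/2), radius 1/30
b1 passes through 2 substitutions, ending at center (0, -3/5), radius 1/40


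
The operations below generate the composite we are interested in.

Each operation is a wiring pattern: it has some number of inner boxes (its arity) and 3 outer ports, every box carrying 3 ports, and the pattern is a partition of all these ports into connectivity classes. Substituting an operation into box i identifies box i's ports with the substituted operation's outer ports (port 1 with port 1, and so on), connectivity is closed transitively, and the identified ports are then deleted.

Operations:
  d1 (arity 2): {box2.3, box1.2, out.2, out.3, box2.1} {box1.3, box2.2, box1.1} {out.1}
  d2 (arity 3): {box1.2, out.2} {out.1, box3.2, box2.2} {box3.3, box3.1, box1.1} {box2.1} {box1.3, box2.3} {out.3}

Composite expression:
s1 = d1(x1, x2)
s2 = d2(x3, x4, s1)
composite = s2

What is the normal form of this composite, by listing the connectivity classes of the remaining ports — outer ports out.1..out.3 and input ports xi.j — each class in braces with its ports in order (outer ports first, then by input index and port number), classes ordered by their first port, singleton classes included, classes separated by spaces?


{out.1, x1.2, x2.1, x2.3, x3.1, x4.2} {out.2, x3.2} {out.3} {x1.1, x1.3, x2.2} {x3.3, x4.3} {x4.1}

Reachability decides: close wires over d2-identified ports.
stage d1: inputs (x1, x2), connectivity {out.1} {out.2, out.3, x1.2, x2.1, x2.3} {x1.1, x1.3, x2.2}, out.j its boundary
stage d2: inputs (x3, x4, x1, x2), connectivity {out.1, x1.2, x2.1, x2.3, x3.1, x4.2} {out.2, x3.2} {out.3} {x1.1, x1.3, x2.2} {x3.3, x4.3} {x4.1}, out.j its boundary


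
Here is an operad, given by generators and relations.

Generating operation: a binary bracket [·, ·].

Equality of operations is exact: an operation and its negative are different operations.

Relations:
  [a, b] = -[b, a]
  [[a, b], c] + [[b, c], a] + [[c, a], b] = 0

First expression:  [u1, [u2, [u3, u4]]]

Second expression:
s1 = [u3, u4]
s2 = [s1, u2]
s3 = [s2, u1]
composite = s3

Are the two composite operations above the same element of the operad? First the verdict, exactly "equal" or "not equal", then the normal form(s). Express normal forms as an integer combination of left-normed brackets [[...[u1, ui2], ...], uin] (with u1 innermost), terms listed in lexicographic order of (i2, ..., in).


equal; the common form is [[[u1, u2], u3], u4] - [[[u1, u2], u4], u3] - [[[u1, u3], u4], u2] + [[[u1, u4], u3], u2]

Reducing the first expression gives [[[u1, u2], u3], u4] - [[[u1, u2], u4], u3] - [[[u1, u3], u4], u2] + [[[u1, u4], u3], u2]
Reducing the second expression gives [[[u1, u2], u3], u4] - [[[u1, u2], u4], u3] - [[[u1, u3], u4], u2] + [[[u1, u4], u3], u2]
The forms coincide; equal.


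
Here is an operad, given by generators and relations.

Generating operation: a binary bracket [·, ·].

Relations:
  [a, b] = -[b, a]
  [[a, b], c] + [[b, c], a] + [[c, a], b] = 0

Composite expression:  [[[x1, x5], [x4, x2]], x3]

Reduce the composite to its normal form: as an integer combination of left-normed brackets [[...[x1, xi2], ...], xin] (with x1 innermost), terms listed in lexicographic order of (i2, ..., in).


-[[[[x1, x5], x2], x4], x3] + [[[[x1, x5], x4], x2], x3]

Skip Jacobi rewriting: expand, keep x1-initial words, read off terms.
Composite bracket: [[[x1, x5], [x4, x2]], x3]
The bracket unfolds into 16 signed words via [a, b] = ab - ba (2^4 = 16).
Words beginning with x1 determine it all:
  x1x5x2x4x3 appears with sign -1, giving the term -[[[[x1, x5], x2], x4], x3]
  x1x5x4x2x3 appears with sign +1, giving the term +[[[[x1, x5], x4], x2], x3]


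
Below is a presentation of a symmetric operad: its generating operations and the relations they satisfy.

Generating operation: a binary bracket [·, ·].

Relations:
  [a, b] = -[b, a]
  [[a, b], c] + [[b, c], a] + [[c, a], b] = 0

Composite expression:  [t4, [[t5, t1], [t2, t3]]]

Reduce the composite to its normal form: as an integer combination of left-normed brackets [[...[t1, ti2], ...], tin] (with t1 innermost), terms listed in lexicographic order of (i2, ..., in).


[[[[t1, t5], t2], t3], t4] - [[[[t1, t5], t3], t2], t4]


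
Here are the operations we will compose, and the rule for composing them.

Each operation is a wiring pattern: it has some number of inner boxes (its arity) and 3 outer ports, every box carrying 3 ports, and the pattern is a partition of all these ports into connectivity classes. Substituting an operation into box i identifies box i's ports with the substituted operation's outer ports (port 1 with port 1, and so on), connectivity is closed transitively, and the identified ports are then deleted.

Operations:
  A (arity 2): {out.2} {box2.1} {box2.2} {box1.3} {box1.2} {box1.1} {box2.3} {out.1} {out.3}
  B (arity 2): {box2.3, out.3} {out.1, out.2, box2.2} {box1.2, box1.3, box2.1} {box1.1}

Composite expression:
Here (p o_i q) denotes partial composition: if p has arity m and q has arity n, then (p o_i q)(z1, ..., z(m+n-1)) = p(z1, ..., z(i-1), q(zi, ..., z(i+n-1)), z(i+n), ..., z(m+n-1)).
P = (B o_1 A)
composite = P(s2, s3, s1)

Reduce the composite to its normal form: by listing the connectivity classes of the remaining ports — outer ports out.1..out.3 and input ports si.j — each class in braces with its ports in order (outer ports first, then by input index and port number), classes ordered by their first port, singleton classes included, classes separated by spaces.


{out.1, out.2, s1.2} {out.3, s1.3} {s1.1} {s2.1} {s2.2} {s2.3} {s3.1} {s3.2} {s3.3}


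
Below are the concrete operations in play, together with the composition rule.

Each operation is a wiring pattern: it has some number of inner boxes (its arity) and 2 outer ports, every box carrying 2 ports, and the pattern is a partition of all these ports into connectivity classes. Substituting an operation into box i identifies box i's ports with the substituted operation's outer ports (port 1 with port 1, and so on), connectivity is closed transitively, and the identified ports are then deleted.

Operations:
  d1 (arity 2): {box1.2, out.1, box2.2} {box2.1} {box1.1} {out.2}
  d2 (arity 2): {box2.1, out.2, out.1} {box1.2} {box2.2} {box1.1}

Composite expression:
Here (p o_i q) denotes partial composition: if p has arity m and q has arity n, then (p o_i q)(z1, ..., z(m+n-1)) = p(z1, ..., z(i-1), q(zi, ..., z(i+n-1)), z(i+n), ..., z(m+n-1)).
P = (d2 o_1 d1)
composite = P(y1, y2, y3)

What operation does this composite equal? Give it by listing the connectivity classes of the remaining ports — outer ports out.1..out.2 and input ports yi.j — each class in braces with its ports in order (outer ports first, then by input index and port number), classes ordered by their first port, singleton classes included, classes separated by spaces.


{out.1, out.2, y3.1} {y1.1} {y1.2, y2.2} {y2.1} {y3.2}


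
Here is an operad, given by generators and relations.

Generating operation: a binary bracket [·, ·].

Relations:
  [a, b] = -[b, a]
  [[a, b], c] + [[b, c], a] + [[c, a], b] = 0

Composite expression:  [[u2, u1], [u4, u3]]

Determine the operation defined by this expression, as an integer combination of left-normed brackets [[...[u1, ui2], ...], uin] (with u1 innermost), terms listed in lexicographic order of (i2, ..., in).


[[[u1, u2], u3], u4] - [[[u1, u2], u4], u3]

Antisymmetry and Jacobi reduce to u1-anchored left-normed brackets.
Composite bracket: [[u2, u1], [u4, u3]]
Under [a, b] = ab - ba we get 8 signed associative words (2^3 = 8).
Coefficients come from the u1-initial words:
  sign of u1u2u3u4 is +1, so it contributes +[[[u1, u2], u3], u4]
  sign of u1u2u4u3 is -1, so it contributes -[[[u1, u2], u4], u3]


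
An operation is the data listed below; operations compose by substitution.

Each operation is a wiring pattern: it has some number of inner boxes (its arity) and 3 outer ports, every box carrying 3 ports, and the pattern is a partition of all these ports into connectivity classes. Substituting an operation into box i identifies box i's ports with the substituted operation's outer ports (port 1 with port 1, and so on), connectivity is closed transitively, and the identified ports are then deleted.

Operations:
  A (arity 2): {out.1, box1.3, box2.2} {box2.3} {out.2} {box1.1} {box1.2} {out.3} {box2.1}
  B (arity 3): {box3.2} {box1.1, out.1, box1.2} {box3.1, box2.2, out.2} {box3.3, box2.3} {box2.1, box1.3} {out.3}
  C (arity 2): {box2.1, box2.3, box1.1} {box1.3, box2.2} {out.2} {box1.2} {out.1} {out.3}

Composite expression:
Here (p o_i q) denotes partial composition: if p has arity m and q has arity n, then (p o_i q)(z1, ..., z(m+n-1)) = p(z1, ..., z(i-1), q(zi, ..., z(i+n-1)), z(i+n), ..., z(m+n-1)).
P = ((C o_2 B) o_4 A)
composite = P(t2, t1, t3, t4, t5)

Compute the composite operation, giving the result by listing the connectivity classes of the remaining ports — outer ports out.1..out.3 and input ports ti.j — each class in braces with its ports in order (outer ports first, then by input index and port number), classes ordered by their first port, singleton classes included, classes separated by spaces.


{out.1} {out.2} {out.3} {t1.1, t1.2, t2.1} {t1.3, t3.1} {t2.2} {t2.3, t3.2, t4.3, t5.2} {t3.3} {t4.1} {t4.2} {t5.1} {t5.3}

Substituting into C glues patterns; closure does the rest.
through A, on inputs (t4, t5): {out.1, t4.3, t5.2} {out.2} {out.3} {t4.1} {t4.2} {t5.1} {t5.3} (out.j = stage outer ports)
through B, on inputs (t1, t3, t4, t5): {out.1, t1.1, t1.2} {out.2, t3.2, t4.3, t5.2} {out.3} {t1.3, t3.1} {t3.3} {t4.1} {t4.2} {t5.1} {t5.3} (out.j = stage outer ports)
through C, on inputs (t2, t1, t3, t4, t5): {out.1} {out.2} {out.3} {t1.1, t1.2, t2.1} {t1.3, t3.1} {t2.2} {t2.3, t3.2, t4.3, t5.2} {t3.3} {t4.1} {t4.2} {t5.1} {t5.3} (out.j = stage outer ports)


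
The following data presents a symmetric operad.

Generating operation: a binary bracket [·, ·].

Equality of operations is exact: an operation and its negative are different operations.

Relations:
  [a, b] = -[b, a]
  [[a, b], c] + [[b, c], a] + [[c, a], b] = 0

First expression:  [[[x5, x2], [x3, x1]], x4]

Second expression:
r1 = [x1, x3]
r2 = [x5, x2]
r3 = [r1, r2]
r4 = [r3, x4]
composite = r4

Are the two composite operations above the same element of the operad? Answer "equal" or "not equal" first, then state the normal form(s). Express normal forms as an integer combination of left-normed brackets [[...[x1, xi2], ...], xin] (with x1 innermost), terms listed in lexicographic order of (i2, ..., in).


equal; the common form is -[[[[x1, x3], x2], x5], x4] + [[[[x1, x3], x5], x2], x4]

In normal form, the first expression is -[[[[x1, x3], x2], x5], x4] + [[[[x1, x3], x5], x2], x4]
In normal form, the second expression is -[[[[x1, x3], x2], x5], x4] + [[[[x1, x3], x5], x2], x4]
Identical normal forms: equal.


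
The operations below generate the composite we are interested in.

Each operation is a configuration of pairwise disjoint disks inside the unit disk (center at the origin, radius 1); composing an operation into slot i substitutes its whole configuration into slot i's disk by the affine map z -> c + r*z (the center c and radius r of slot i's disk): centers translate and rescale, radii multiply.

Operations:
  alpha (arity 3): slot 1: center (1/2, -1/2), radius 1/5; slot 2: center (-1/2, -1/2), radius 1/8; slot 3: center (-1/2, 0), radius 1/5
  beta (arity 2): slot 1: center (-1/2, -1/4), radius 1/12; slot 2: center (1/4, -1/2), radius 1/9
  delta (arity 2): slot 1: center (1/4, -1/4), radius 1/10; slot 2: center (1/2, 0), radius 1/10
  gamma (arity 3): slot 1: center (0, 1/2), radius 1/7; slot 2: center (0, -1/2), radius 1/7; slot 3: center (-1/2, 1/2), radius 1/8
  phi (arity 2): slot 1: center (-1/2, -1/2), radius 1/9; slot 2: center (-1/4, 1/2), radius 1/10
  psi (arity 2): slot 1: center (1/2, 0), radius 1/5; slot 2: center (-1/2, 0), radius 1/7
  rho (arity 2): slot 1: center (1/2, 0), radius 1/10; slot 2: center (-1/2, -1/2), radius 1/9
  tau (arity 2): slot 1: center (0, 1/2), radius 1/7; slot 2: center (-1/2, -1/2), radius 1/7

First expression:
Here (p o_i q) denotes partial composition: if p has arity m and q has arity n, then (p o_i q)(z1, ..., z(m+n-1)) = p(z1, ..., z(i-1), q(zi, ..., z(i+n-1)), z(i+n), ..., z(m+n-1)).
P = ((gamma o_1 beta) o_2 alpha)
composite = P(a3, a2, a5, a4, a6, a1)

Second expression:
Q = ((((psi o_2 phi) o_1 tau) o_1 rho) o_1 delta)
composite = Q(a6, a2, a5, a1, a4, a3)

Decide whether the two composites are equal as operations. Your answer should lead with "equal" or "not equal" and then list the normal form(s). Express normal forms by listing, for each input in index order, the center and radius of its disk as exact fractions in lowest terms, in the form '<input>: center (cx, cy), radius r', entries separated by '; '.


The first expression, normalized: a1: center (-1/2, 1/2), radius 1/8; a2: center (11/252, 53/126), radius 1/315; a3: center (-1/14, 13/28), radius 1/84; a4: center (1/36, 3/7), radius 1/315; a5: center (1/36, 53/126), radius 1/504; a6: center (0, -1/2), radius 1/7
The second expression, normalized: a1: center (2/5, -1/10), radius 1/35; a2: center (361/700, 1/10), radius 1/3500; a3: center (-15/28, 1/14), radius 1/70; a4: center (-4/7, -1/14), radius 1/63; a5: center (17/35, 3/35), radius 1/315; a6: center (103/200, 139/1400), radius 1/3500
No match — not equal.

not equal; the first gives a1: center (-1/2, 1/2), radius 1/8; a2: center (11/252, 53/126), radius 1/315; a3: center (-1/14, 13/28), radius 1/84; a4: center (1/36, 3/7), radius 1/315; a5: center (1/36, 53/126), radius 1/504; a6: center (0, -1/2), radius 1/7 and the second a1: center (2/5, -1/10), radius 1/35; a2: center (361/700, 1/10), radius 1/3500; a3: center (-15/28, 1/14), radius 1/70; a4: center (-4/7, -1/14), radius 1/63; a5: center (17/35, 3/35), radius 1/315; a6: center (103/200, 139/1400), radius 1/3500


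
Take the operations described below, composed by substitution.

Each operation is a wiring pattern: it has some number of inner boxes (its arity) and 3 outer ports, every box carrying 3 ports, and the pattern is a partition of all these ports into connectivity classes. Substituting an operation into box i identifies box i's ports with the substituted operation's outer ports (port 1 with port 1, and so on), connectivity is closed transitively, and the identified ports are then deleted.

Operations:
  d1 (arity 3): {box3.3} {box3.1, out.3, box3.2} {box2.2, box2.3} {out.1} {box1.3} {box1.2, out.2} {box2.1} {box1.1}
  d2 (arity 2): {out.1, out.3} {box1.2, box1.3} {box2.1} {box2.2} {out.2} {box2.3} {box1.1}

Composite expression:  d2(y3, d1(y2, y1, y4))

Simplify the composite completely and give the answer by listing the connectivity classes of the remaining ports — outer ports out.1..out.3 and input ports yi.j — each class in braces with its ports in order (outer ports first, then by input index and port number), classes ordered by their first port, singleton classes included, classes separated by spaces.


{out.1, out.3} {out.2} {y1.1} {y1.2, y1.3} {y2.1} {y2.2} {y2.3} {y3.1} {y3.2, y3.3} {y4.1, y4.2} {y4.3}

Connectivity passes through glued d2-boundaries; trace each wire chain.
through d1, on inputs (y2, y1, y4): {out.1} {out.2, y2.2} {out.3, y4.1, y4.2} {y1.1} {y1.2, y1.3} {y2.1} {y2.3} {y4.3} (out.j = stage outer ports)
through d2, on inputs (y3, y2, y1, y4): {out.1, out.3} {out.2} {y1.1} {y1.2, y1.3} {y2.1} {y2.2} {y2.3} {y3.1} {y3.2, y3.3} {y4.1, y4.2} {y4.3} (out.j = stage outer ports)


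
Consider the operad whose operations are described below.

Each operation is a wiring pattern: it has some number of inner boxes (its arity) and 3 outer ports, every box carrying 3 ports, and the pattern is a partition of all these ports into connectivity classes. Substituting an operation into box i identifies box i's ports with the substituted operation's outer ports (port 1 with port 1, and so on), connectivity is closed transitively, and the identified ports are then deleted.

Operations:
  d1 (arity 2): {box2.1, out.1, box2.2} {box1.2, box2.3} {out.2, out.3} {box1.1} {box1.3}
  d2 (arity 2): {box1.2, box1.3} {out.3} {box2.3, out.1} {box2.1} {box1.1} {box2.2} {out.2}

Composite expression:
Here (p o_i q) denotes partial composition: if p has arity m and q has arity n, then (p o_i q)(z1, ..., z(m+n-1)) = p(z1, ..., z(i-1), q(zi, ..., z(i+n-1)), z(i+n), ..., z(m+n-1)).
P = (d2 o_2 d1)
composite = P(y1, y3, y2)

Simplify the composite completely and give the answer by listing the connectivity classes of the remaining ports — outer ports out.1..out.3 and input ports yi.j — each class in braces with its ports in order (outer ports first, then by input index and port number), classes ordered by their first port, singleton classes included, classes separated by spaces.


{out.1} {out.2} {out.3} {y1.1} {y1.2, y1.3} {y2.1, y2.2} {y2.3, y3.2} {y3.1} {y3.3}

Reachability decides: close wires over d2-identified ports.
after d1, the pattern on (y3, y2) reads {out.1, y2.1, y2.2} {out.2, out.3} {y2.3, y3.2} {y3.1} {y3.3} (out.j = its outer ports)
after d2, the pattern on (y1, y3, y2) reads {out.1} {out.2} {out.3} {y1.1} {y1.2, y1.3} {y2.1, y2.2} {y2.3, y3.2} {y3.1} {y3.3} (out.j = its outer ports)


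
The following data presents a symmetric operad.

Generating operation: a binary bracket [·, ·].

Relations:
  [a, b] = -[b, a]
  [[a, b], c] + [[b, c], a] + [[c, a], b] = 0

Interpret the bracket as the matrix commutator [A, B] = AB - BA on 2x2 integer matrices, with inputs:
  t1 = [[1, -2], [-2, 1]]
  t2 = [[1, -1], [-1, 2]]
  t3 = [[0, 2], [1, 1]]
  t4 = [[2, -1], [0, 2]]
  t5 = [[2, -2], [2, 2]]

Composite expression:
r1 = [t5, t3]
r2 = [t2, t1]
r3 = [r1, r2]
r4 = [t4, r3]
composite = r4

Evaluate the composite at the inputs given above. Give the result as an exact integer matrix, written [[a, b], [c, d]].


[[24, 16], [0, -24]]


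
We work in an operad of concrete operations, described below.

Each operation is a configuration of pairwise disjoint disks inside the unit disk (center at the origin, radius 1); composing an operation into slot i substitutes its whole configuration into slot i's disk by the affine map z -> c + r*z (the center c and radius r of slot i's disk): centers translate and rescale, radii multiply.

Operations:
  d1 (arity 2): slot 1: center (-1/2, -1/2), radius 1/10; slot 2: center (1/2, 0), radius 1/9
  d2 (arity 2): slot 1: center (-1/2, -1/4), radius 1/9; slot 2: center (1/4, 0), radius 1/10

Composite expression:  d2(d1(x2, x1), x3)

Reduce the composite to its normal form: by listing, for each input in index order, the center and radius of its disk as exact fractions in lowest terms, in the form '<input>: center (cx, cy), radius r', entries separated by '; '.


x1: center (-4/9, -1/4), radius 1/81; x2: center (-5/9, -11/36), radius 1/90; x3: center (1/4, 0), radius 1/10

Each x-disk chains the slot maps above it in d2; radii multiply.
input x2: applying the 2 nested substitutions gives center (-5/9, -11/36), radius 1/90
input x1: applying the 2 nested substitutions gives center (-4/9, -1/4), radius 1/81
input x3: applying the 1 nested substitution gives center (1/4, 0), radius 1/10
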